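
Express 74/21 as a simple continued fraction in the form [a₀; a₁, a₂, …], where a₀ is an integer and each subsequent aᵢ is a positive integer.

Apply division with remainder until the remainder is 0:
74 = 3·21 + 11, so a_0 = 3
21 = 1·11 + 10, so a_1 = 1
11 = 1·10 + 1, so a_2 = 1
10 = 10·1 + 0, so a_3 = 10

[3; 1, 1, 10]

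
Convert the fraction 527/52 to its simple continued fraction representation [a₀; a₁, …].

[10; 7, 2, 3]

Run the Euclidean algorithm, recording each quotient:
⌊527/52⌋ = 10, remainder 7
⌊52/7⌋ = 7, remainder 3
⌊7/3⌋ = 2, remainder 1
⌊3/1⌋ = 3, remainder 0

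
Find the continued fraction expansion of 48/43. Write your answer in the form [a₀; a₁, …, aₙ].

[1; 8, 1, 1, 2]

Apply division with remainder until the remainder is 0:
48 ÷ 43 → quotient 1, remainder 5
43 ÷ 5 → quotient 8, remainder 3
5 ÷ 3 → quotient 1, remainder 2
3 ÷ 2 → quotient 1, remainder 1
2 ÷ 1 → quotient 2, remainder 0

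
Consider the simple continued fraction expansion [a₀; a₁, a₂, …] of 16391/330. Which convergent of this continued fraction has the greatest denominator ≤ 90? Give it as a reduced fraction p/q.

a_0 = 49: 49/1  (≤ bound)
a_1 = 1: 50/1  (≤ bound)
a_2 = 2: 149/3  (≤ bound)
a_3 = 36: 5414/109  (> 90, stop)

149/3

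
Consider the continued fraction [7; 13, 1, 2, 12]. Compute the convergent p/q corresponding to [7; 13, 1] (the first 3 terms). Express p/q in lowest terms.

99/14

Collapse the nested fraction from the inside out:
Start with 1.
13 + 1/(1/1) = 13 + 1/1 = 14/1
7 + 1/(14/1) = 7 + 1/14 = 99/14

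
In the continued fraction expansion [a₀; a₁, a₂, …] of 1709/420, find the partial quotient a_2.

⌊1709/420⌋ = 4, remainder 29
⌊420/29⌋ = 14, remainder 14
⌊29/14⌋ = 2, remainder 1

2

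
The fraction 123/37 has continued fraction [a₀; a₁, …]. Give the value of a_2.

12

123 = 3·37 + 12, so a_0 = 3
37 = 3·12 + 1, so a_1 = 3
12 = 12·1 + 0, so a_2 = 12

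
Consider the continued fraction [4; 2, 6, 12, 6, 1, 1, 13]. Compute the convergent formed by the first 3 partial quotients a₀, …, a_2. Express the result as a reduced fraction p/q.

58/13

a_0 = 4: 4/1
a_1 = 2: 9/2
a_2 = 6: 58/13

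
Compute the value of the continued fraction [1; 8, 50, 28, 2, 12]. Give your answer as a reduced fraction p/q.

321337/285712

a_0 = 1: 1/1
a_1 = 8: 9/8
a_2 = 50: 451/401
a_3 = 28: 12637/11236
a_4 = 2: 25725/22873
a_5 = 12: 321337/285712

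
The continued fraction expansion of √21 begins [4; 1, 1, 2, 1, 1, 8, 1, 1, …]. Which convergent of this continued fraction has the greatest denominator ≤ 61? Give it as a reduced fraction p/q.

List convergents until the denominator exceeds the bound:
a_0 = 4: 4/1  (≤ bound)
a_1 = 1: 5/1  (≤ bound)
a_2 = 1: 9/2  (≤ bound)
a_3 = 2: 23/5  (≤ bound)
a_4 = 1: 32/7  (≤ bound)
a_5 = 1: 55/12  (≤ bound)
a_6 = 8: 472/103  (> 61, stop)

55/12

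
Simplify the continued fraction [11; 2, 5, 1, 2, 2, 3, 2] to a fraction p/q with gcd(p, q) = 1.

7827/683

Compute successive convergents:
a_0 = 11: 11/1
a_1 = 2: 23/2
a_2 = 5: 126/11
a_3 = 1: 149/13
a_4 = 2: 424/37
a_5 = 2: 997/87
a_6 = 3: 3415/298
a_7 = 2: 7827/683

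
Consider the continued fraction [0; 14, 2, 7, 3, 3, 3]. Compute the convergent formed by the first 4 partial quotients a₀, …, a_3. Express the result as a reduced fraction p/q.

15/217

Build up convergents one term at a time:
a_0 = 0: 0/1
a_1 = 14: 1/14
a_2 = 2: 2/29
a_3 = 7: 15/217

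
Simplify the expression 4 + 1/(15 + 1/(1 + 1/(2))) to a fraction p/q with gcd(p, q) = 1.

Build up convergents one term at a time:
a_0 = 4: 4/1
a_1 = 15: 61/15
a_2 = 1: 65/16
a_3 = 2: 191/47

191/47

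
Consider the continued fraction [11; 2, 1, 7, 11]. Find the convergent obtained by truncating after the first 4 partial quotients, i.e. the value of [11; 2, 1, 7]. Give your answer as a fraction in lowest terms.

Collapse the nested fraction from the inside out:
Start with 7.
1 + 1/(7/1) = 1 + 1/7 = 8/7
2 + 1/(8/7) = 2 + 7/8 = 23/8
11 + 1/(23/8) = 11 + 8/23 = 261/23

261/23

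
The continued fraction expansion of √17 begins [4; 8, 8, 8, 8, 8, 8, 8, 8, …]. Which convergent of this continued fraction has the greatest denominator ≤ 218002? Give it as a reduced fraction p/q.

a_0 = 4: 4/1  (≤ bound)
a_1 = 8: 33/8  (≤ bound)
a_2 = 8: 268/65  (≤ bound)
a_3 = 8: 2177/528  (≤ bound)
a_4 = 8: 17684/4289  (≤ bound)
a_5 = 8: 143649/34840  (≤ bound)
a_6 = 8: 1166876/283009  (> 218002, stop)

143649/34840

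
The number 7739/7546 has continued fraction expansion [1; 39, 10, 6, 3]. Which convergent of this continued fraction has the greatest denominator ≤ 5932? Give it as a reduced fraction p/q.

a_0 = 1: 1/1  (≤ bound)
a_1 = 39: 40/39  (≤ bound)
a_2 = 10: 401/391  (≤ bound)
a_3 = 6: 2446/2385  (≤ bound)
a_4 = 3: 7739/7546  (> 5932, stop)

2446/2385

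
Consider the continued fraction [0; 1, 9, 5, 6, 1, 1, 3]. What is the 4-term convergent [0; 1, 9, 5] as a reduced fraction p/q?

46/51

Start with 5.
9 + 1/(5/1) = 9 + 1/5 = 46/5
1 + 1/(46/5) = 1 + 5/46 = 51/46
0 + 1/(51/46) = 0 + 46/51 = 46/51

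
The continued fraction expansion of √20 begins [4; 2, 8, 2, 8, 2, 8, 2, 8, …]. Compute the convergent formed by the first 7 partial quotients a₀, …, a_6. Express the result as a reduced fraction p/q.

24476/5473

Collapse the nested fraction from the inside out:
Start with 8.
2 + 1/(8/1) = 2 + 1/8 = 17/8
8 + 1/(17/8) = 8 + 8/17 = 144/17
2 + 1/(144/17) = 2 + 17/144 = 305/144
8 + 1/(305/144) = 8 + 144/305 = 2584/305
2 + 1/(2584/305) = 2 + 305/2584 = 5473/2584
4 + 1/(5473/2584) = 4 + 2584/5473 = 24476/5473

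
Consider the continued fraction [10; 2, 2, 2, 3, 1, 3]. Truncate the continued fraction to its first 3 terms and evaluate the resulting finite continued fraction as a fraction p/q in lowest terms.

52/5

Start with 2.
2 + 1/(2/1) = 2 + 1/2 = 5/2
10 + 1/(5/2) = 10 + 2/5 = 52/5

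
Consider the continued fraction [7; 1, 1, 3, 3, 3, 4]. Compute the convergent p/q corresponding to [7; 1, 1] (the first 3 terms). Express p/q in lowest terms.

15/2

Start with 1.
1 + 1/(1/1) = 1 + 1/1 = 2/1
7 + 1/(2/1) = 7 + 1/2 = 15/2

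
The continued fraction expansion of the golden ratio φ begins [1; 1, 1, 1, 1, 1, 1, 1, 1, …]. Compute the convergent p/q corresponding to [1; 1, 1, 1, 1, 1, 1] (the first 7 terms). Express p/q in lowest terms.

Start with 1.
1 + 1/(1/1) = 1 + 1/1 = 2/1
1 + 1/(2/1) = 1 + 1/2 = 3/2
1 + 1/(3/2) = 1 + 2/3 = 5/3
1 + 1/(5/3) = 1 + 3/5 = 8/5
1 + 1/(8/5) = 1 + 5/8 = 13/8
1 + 1/(13/8) = 1 + 8/13 = 21/13

21/13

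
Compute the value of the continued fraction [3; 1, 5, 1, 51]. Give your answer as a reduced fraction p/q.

Work from the innermost term outward:
Start with 51.
1 + 1/(51/1) = 1 + 1/51 = 52/51
5 + 1/(52/51) = 5 + 51/52 = 311/52
1 + 1/(311/52) = 1 + 52/311 = 363/311
3 + 1/(363/311) = 3 + 311/363 = 1400/363

1400/363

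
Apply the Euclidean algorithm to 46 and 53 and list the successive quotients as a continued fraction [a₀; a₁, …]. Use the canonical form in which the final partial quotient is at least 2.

46 ÷ 53 → quotient 0, remainder 46
53 ÷ 46 → quotient 1, remainder 7
46 ÷ 7 → quotient 6, remainder 4
7 ÷ 4 → quotient 1, remainder 3
4 ÷ 3 → quotient 1, remainder 1
3 ÷ 1 → quotient 3, remainder 0

[0; 1, 6, 1, 1, 3]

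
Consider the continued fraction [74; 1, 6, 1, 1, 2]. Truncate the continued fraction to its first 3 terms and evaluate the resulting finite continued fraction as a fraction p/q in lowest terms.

a_0 = 74: 74/1
a_1 = 1: 75/1
a_2 = 6: 524/7

524/7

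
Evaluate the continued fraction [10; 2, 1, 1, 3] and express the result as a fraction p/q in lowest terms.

187/18

Collapse the nested fraction from the inside out:
Start with 3.
1 + 1/(3/1) = 1 + 1/3 = 4/3
1 + 1/(4/3) = 1 + 3/4 = 7/4
2 + 1/(7/4) = 2 + 4/7 = 18/7
10 + 1/(18/7) = 10 + 7/18 = 187/18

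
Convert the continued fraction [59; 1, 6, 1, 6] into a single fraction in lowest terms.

a_0 = 59: 59/1
a_1 = 1: 60/1
a_2 = 6: 419/7
a_3 = 1: 479/8
a_4 = 6: 3293/55

3293/55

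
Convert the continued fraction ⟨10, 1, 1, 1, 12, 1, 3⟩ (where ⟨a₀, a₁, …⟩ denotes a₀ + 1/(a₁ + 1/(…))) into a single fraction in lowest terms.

Work from the innermost term outward:
Start with 3.
1 + 1/(3/1) = 1 + 1/3 = 4/3
12 + 1/(4/3) = 12 + 3/4 = 51/4
1 + 1/(51/4) = 1 + 4/51 = 55/51
1 + 1/(55/51) = 1 + 51/55 = 106/55
1 + 1/(106/55) = 1 + 55/106 = 161/106
10 + 1/(161/106) = 10 + 106/161 = 1716/161

1716/161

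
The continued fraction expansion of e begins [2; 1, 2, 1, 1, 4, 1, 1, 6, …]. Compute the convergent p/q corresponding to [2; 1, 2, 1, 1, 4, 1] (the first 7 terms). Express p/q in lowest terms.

Start with 1.
4 + 1/(1/1) = 4 + 1/1 = 5/1
1 + 1/(5/1) = 1 + 1/5 = 6/5
1 + 1/(6/5) = 1 + 5/6 = 11/6
2 + 1/(11/6) = 2 + 6/11 = 28/11
1 + 1/(28/11) = 1 + 11/28 = 39/28
2 + 1/(39/28) = 2 + 28/39 = 106/39

106/39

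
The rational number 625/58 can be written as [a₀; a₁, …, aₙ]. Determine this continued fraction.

[10; 1, 3, 2, 6]

625 ÷ 58 → quotient 10, remainder 45
58 ÷ 45 → quotient 1, remainder 13
45 ÷ 13 → quotient 3, remainder 6
13 ÷ 6 → quotient 2, remainder 1
6 ÷ 1 → quotient 6, remainder 0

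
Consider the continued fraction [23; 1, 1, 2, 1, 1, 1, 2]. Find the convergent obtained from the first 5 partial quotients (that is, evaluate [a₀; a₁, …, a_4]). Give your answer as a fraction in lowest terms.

165/7

a_0 = 23: 23/1
a_1 = 1: 24/1
a_2 = 1: 47/2
a_3 = 2: 118/5
a_4 = 1: 165/7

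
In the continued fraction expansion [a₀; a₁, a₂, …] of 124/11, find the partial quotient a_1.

3

Repeatedly divide and take the remainder:
⌊124/11⌋ = 11, remainder 3
⌊11/3⌋ = 3, remainder 2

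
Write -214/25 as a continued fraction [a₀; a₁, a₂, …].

[-9; 2, 3, 1, 2]

⌊-214/25⌋ = -9, remainder 11
⌊25/11⌋ = 2, remainder 3
⌊11/3⌋ = 3, remainder 2
⌊3/2⌋ = 1, remainder 1
⌊2/1⌋ = 2, remainder 0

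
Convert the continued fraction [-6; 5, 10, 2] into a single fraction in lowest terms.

-621/107

a_0 = -6: -6/1
a_1 = 5: -29/5
a_2 = 10: -296/51
a_3 = 2: -621/107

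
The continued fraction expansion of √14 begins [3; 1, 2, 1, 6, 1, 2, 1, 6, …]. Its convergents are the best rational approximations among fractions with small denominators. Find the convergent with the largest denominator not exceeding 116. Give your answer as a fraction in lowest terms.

333/89

a_0 = 3: 3/1  (≤ bound)
a_1 = 1: 4/1  (≤ bound)
a_2 = 2: 11/3  (≤ bound)
a_3 = 1: 15/4  (≤ bound)
a_4 = 6: 101/27  (≤ bound)
a_5 = 1: 116/31  (≤ bound)
a_6 = 2: 333/89  (≤ bound)
a_7 = 1: 449/120  (> 116, stop)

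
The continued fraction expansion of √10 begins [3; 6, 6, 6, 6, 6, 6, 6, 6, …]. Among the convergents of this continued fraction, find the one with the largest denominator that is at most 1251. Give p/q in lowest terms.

a_0 = 3: 3/1  (≤ bound)
a_1 = 6: 19/6  (≤ bound)
a_2 = 6: 117/37  (≤ bound)
a_3 = 6: 721/228  (≤ bound)
a_4 = 6: 4443/1405  (> 1251, stop)

721/228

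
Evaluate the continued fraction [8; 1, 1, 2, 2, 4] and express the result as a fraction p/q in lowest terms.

Build up convergents one term at a time:
a_0 = 8: 8/1
a_1 = 1: 9/1
a_2 = 1: 17/2
a_3 = 2: 43/5
a_4 = 2: 103/12
a_5 = 4: 455/53

455/53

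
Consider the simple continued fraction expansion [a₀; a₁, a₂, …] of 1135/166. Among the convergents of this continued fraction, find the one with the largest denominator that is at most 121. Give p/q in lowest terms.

a_0 = 6: 6/1  (≤ bound)
a_1 = 1: 7/1  (≤ bound)
a_2 = 5: 41/6  (≤ bound)
a_3 = 6: 253/37  (≤ bound)
a_4 = 1: 294/43  (≤ bound)
a_5 = 3: 1135/166  (> 121, stop)

294/43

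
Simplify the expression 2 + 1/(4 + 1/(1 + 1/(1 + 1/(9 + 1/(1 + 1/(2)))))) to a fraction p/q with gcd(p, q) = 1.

Collapse the nested fraction from the inside out:
Start with 2.
1 + 1/(2/1) = 1 + 1/2 = 3/2
9 + 1/(3/2) = 9 + 2/3 = 29/3
1 + 1/(29/3) = 1 + 3/29 = 32/29
1 + 1/(32/29) = 1 + 29/32 = 61/32
4 + 1/(61/32) = 4 + 32/61 = 276/61
2 + 1/(276/61) = 2 + 61/276 = 613/276

613/276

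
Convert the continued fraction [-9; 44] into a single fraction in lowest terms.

Start with 44.
-9 + 1/(44/1) = -9 + 1/44 = -395/44

-395/44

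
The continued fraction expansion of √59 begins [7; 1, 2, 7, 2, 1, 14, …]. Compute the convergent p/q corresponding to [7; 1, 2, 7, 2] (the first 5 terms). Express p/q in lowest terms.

361/47

Work from the innermost term outward:
Start with 2.
7 + 1/(2/1) = 7 + 1/2 = 15/2
2 + 1/(15/2) = 2 + 2/15 = 32/15
1 + 1/(32/15) = 1 + 15/32 = 47/32
7 + 1/(47/32) = 7 + 32/47 = 361/47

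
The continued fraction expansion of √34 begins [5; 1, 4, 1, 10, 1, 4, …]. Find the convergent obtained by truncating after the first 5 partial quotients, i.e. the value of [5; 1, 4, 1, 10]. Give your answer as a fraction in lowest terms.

379/65

Compute successive convergents:
a_0 = 5: 5/1
a_1 = 1: 6/1
a_2 = 4: 29/5
a_3 = 1: 35/6
a_4 = 10: 379/65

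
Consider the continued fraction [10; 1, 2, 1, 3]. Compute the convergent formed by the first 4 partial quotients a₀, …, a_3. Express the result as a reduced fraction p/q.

a_0 = 10: 10/1
a_1 = 1: 11/1
a_2 = 2: 32/3
a_3 = 1: 43/4

43/4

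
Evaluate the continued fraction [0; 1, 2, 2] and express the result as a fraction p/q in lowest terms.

5/7

Start with 2.
2 + 1/(2/1) = 2 + 1/2 = 5/2
1 + 1/(5/2) = 1 + 2/5 = 7/5
0 + 1/(7/5) = 0 + 5/7 = 5/7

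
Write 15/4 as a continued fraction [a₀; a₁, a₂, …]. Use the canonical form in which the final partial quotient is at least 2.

⌊15/4⌋ = 3, remainder 3
⌊4/3⌋ = 1, remainder 1
⌊3/1⌋ = 3, remainder 0

[3; 1, 3]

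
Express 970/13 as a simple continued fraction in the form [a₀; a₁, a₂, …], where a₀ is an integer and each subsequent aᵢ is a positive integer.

[74; 1, 1, 1, 1, 2]

Run the Euclidean algorithm, recording each quotient:
⌊970/13⌋ = 74, remainder 8
⌊13/8⌋ = 1, remainder 5
⌊8/5⌋ = 1, remainder 3
⌊5/3⌋ = 1, remainder 2
⌊3/2⌋ = 1, remainder 1
⌊2/1⌋ = 2, remainder 0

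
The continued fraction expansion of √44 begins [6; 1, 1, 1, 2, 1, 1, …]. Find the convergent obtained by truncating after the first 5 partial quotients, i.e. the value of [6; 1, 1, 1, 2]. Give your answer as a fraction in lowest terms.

Use the convergent recurrence hₖ = aₖ·hₖ₋₁ + hₖ₋₂ (and likewise for the denominators kₖ):
a_0 = 6: 6/1
a_1 = 1: 7/1
a_2 = 1: 13/2
a_3 = 1: 20/3
a_4 = 2: 53/8

53/8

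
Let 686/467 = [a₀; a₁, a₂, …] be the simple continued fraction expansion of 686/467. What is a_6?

3

686 ÷ 467 → quotient 1, remainder 219
467 ÷ 219 → quotient 2, remainder 29
219 ÷ 29 → quotient 7, remainder 16
29 ÷ 16 → quotient 1, remainder 13
16 ÷ 13 → quotient 1, remainder 3
13 ÷ 3 → quotient 4, remainder 1
3 ÷ 1 → quotient 3, remainder 0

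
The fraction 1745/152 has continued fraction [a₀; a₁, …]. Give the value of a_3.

Apply division with remainder until the remainder is 0:
1745 ÷ 152 → quotient 11, remainder 73
152 ÷ 73 → quotient 2, remainder 6
73 ÷ 6 → quotient 12, remainder 1
6 ÷ 1 → quotient 6, remainder 0

6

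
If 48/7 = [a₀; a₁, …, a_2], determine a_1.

⌊48/7⌋ = 6, remainder 6
⌊7/6⌋ = 1, remainder 1

1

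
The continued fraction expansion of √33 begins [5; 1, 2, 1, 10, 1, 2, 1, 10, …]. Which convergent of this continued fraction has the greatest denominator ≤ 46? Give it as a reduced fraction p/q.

247/43

List convergents until the denominator exceeds the bound:
a_0 = 5: 5/1  (≤ bound)
a_1 = 1: 6/1  (≤ bound)
a_2 = 2: 17/3  (≤ bound)
a_3 = 1: 23/4  (≤ bound)
a_4 = 10: 247/43  (≤ bound)
a_5 = 1: 270/47  (> 46, stop)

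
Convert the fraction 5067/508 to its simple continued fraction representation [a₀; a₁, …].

[9; 1, 38, 13]

5067 ÷ 508 → quotient 9, remainder 495
508 ÷ 495 → quotient 1, remainder 13
495 ÷ 13 → quotient 38, remainder 1
13 ÷ 1 → quotient 13, remainder 0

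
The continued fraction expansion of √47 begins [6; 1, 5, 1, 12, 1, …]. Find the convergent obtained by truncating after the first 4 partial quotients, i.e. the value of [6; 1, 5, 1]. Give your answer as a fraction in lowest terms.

Start with 1.
5 + 1/(1/1) = 5 + 1/1 = 6/1
1 + 1/(6/1) = 1 + 1/6 = 7/6
6 + 1/(7/6) = 6 + 6/7 = 48/7

48/7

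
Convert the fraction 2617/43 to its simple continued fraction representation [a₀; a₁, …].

2617 ÷ 43 → quotient 60, remainder 37
43 ÷ 37 → quotient 1, remainder 6
37 ÷ 6 → quotient 6, remainder 1
6 ÷ 1 → quotient 6, remainder 0

[60; 1, 6, 6]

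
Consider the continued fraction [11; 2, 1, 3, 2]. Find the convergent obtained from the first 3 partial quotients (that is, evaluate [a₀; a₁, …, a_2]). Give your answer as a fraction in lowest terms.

34/3

Start with 1.
2 + 1/(1/1) = 2 + 1/1 = 3/1
11 + 1/(3/1) = 11 + 1/3 = 34/3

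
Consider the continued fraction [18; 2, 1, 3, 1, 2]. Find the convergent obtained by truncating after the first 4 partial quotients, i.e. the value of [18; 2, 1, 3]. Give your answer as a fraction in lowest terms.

202/11

a_0 = 18: 18/1
a_1 = 2: 37/2
a_2 = 1: 55/3
a_3 = 3: 202/11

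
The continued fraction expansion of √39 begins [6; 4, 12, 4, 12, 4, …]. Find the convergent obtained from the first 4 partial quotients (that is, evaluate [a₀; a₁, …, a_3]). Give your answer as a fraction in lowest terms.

Start with 4.
12 + 1/(4/1) = 12 + 1/4 = 49/4
4 + 1/(49/4) = 4 + 4/49 = 200/49
6 + 1/(200/49) = 6 + 49/200 = 1249/200

1249/200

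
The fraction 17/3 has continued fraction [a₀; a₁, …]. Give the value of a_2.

⌊17/3⌋ = 5, remainder 2
⌊3/2⌋ = 1, remainder 1
⌊2/1⌋ = 2, remainder 0

2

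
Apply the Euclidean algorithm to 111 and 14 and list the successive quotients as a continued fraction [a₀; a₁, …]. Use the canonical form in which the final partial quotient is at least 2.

[7; 1, 13]

111 = 7·14 + 13, so a_0 = 7
14 = 1·13 + 1, so a_1 = 1
13 = 13·1 + 0, so a_2 = 13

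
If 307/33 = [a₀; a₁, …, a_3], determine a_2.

307 = 9·33 + 10, so a_0 = 9
33 = 3·10 + 3, so a_1 = 3
10 = 3·3 + 1, so a_2 = 3

3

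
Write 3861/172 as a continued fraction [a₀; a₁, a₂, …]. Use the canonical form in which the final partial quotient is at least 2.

3861 = 22·172 + 77, so a_0 = 22
172 = 2·77 + 18, so a_1 = 2
77 = 4·18 + 5, so a_2 = 4
18 = 3·5 + 3, so a_3 = 3
5 = 1·3 + 2, so a_4 = 1
3 = 1·2 + 1, so a_5 = 1
2 = 2·1 + 0, so a_6 = 2

[22; 2, 4, 3, 1, 1, 2]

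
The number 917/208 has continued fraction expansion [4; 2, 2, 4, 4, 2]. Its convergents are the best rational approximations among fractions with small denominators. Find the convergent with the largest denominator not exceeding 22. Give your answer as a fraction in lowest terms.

97/22

a_0 = 4: 4/1  (≤ bound)
a_1 = 2: 9/2  (≤ bound)
a_2 = 2: 22/5  (≤ bound)
a_3 = 4: 97/22  (≤ bound)
a_4 = 4: 410/93  (> 22, stop)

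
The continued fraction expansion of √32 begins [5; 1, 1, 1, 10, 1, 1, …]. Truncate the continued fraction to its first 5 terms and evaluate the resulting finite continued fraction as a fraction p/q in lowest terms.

Start with 10.
1 + 1/(10/1) = 1 + 1/10 = 11/10
1 + 1/(11/10) = 1 + 10/11 = 21/11
1 + 1/(21/11) = 1 + 11/21 = 32/21
5 + 1/(32/21) = 5 + 21/32 = 181/32

181/32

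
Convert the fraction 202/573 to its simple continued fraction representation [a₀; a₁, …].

[0; 2, 1, 5, 8, 4]

⌊202/573⌋ = 0, remainder 202
⌊573/202⌋ = 2, remainder 169
⌊202/169⌋ = 1, remainder 33
⌊169/33⌋ = 5, remainder 4
⌊33/4⌋ = 8, remainder 1
⌊4/1⌋ = 4, remainder 0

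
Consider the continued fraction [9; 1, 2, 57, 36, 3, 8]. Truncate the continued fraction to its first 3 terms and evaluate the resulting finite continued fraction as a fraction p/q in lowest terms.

29/3

Build up convergents one term at a time:
a_0 = 9: 9/1
a_1 = 1: 10/1
a_2 = 2: 29/3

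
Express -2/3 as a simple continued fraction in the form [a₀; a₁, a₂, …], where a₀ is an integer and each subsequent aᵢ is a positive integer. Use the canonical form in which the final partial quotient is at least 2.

[-1; 3]

-2 ÷ 3 → quotient -1, remainder 1
3 ÷ 1 → quotient 3, remainder 0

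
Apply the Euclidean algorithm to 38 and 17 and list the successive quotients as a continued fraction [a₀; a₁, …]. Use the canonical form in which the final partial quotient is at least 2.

[2; 4, 4]

38 = 2·17 + 4, so a_0 = 2
17 = 4·4 + 1, so a_1 = 4
4 = 4·1 + 0, so a_2 = 4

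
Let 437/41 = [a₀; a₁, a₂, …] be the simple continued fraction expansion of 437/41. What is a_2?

Apply division with remainder until the remainder is 0:
437 = 10·41 + 27, so a_0 = 10
41 = 1·27 + 14, so a_1 = 1
27 = 1·14 + 13, so a_2 = 1

1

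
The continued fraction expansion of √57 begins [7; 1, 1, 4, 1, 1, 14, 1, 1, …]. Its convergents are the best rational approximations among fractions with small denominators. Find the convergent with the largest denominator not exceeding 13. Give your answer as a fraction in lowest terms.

83/11

a_0 = 7: 7/1  (≤ bound)
a_1 = 1: 8/1  (≤ bound)
a_2 = 1: 15/2  (≤ bound)
a_3 = 4: 68/9  (≤ bound)
a_4 = 1: 83/11  (≤ bound)
a_5 = 1: 151/20  (> 13, stop)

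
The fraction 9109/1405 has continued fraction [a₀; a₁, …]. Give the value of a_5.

Repeatedly divide and take the remainder:
9109 = 6·1405 + 679, so a_0 = 6
1405 = 2·679 + 47, so a_1 = 2
679 = 14·47 + 21, so a_2 = 14
47 = 2·21 + 5, so a_3 = 2
21 = 4·5 + 1, so a_4 = 4
5 = 5·1 + 0, so a_5 = 5

5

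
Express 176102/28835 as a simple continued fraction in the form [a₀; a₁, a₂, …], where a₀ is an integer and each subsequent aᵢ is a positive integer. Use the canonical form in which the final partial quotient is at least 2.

[6; 9, 3, 14, 5, 2, 6]

⌊176102/28835⌋ = 6, remainder 3092
⌊28835/3092⌋ = 9, remainder 1007
⌊3092/1007⌋ = 3, remainder 71
⌊1007/71⌋ = 14, remainder 13
⌊71/13⌋ = 5, remainder 6
⌊13/6⌋ = 2, remainder 1
⌊6/1⌋ = 6, remainder 0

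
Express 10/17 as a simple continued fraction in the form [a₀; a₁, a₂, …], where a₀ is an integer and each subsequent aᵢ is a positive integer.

10 = 0·17 + 10, so a_0 = 0
17 = 1·10 + 7, so a_1 = 1
10 = 1·7 + 3, so a_2 = 1
7 = 2·3 + 1, so a_3 = 2
3 = 3·1 + 0, so a_4 = 3

[0; 1, 1, 2, 3]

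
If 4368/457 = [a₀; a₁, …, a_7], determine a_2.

Repeatedly divide and take the remainder:
4368 = 9·457 + 255, so a_0 = 9
457 = 1·255 + 202, so a_1 = 1
255 = 1·202 + 53, so a_2 = 1

1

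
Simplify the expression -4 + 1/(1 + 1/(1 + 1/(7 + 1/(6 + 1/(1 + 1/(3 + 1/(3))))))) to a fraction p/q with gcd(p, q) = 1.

Use the convergent recurrence hₖ = aₖ·hₖ₋₁ + hₖ₋₂ (and likewise for the denominators kₖ):
a_0 = -4: -4/1
a_1 = 1: -3/1
a_2 = 1: -7/2
a_3 = 7: -52/15
a_4 = 6: -319/92
a_5 = 1: -371/107
a_6 = 3: -1432/413
a_7 = 3: -4667/1346

-4667/1346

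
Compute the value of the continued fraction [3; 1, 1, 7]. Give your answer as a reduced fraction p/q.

Collapse the nested fraction from the inside out:
Start with 7.
1 + 1/(7/1) = 1 + 1/7 = 8/7
1 + 1/(8/7) = 1 + 7/8 = 15/8
3 + 1/(15/8) = 3 + 8/15 = 53/15

53/15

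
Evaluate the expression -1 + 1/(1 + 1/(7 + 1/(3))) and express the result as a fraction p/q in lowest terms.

-3/25

Start with 3.
7 + 1/(3/1) = 7 + 1/3 = 22/3
1 + 1/(22/3) = 1 + 3/22 = 25/22
-1 + 1/(25/22) = -1 + 22/25 = -3/25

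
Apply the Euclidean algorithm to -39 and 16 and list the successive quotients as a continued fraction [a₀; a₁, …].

⌊-39/16⌋ = -3, remainder 9
⌊16/9⌋ = 1, remainder 7
⌊9/7⌋ = 1, remainder 2
⌊7/2⌋ = 3, remainder 1
⌊2/1⌋ = 2, remainder 0

[-3; 1, 1, 3, 2]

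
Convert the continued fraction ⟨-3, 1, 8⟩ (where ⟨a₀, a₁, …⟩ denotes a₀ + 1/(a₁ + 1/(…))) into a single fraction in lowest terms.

Start with 8.
1 + 1/(8/1) = 1 + 1/8 = 9/8
-3 + 1/(9/8) = -3 + 8/9 = -19/9

-19/9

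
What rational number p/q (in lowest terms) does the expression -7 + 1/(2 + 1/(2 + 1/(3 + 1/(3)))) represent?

-369/56

a_0 = -7: -7/1
a_1 = 2: -13/2
a_2 = 2: -33/5
a_3 = 3: -112/17
a_4 = 3: -369/56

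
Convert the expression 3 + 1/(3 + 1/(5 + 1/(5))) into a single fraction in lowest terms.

Build up convergents one term at a time:
a_0 = 3: 3/1
a_1 = 3: 10/3
a_2 = 5: 53/16
a_3 = 5: 275/83

275/83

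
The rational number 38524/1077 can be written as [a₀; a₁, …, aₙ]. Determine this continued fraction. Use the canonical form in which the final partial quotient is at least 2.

[35; 1, 3, 2, 1, 11, 7]

⌊38524/1077⌋ = 35, remainder 829
⌊1077/829⌋ = 1, remainder 248
⌊829/248⌋ = 3, remainder 85
⌊248/85⌋ = 2, remainder 78
⌊85/78⌋ = 1, remainder 7
⌊78/7⌋ = 11, remainder 1
⌊7/1⌋ = 7, remainder 0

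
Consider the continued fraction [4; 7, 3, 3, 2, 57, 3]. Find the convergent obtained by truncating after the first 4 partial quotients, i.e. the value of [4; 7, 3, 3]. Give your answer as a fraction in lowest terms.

a_0 = 4: 4/1
a_1 = 7: 29/7
a_2 = 3: 91/22
a_3 = 3: 302/73

302/73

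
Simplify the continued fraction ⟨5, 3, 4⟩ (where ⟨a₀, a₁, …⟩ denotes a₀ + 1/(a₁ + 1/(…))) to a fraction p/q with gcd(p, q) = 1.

69/13

Collapse the nested fraction from the inside out:
Start with 4.
3 + 1/(4/1) = 3 + 1/4 = 13/4
5 + 1/(13/4) = 5 + 4/13 = 69/13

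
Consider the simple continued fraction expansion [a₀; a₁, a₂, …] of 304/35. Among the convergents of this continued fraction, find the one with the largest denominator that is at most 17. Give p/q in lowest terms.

139/16

a_0 = 8: 8/1  (≤ bound)
a_1 = 1: 9/1  (≤ bound)
a_2 = 2: 26/3  (≤ bound)
a_3 = 5: 139/16  (≤ bound)
a_4 = 2: 304/35  (> 17, stop)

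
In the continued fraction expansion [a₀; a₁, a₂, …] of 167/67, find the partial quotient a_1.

Run the Euclidean algorithm, recording each quotient:
⌊167/67⌋ = 2, remainder 33
⌊67/33⌋ = 2, remainder 1

2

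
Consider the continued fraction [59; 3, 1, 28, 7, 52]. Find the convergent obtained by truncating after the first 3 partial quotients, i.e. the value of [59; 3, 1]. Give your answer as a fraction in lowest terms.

237/4

a_0 = 59: 59/1
a_1 = 3: 178/3
a_2 = 1: 237/4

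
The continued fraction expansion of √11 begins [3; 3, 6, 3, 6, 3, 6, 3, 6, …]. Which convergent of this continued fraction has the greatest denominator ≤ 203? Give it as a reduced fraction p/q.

199/60

List convergents until the denominator exceeds the bound:
a_0 = 3: 3/1  (≤ bound)
a_1 = 3: 10/3  (≤ bound)
a_2 = 6: 63/19  (≤ bound)
a_3 = 3: 199/60  (≤ bound)
a_4 = 6: 1257/379  (> 203, stop)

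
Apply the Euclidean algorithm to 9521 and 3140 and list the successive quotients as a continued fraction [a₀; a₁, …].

Run the Euclidean algorithm, recording each quotient:
9521 = 3·3140 + 101, so a_0 = 3
3140 = 31·101 + 9, so a_1 = 31
101 = 11·9 + 2, so a_2 = 11
9 = 4·2 + 1, so a_3 = 4
2 = 2·1 + 0, so a_4 = 2

[3; 31, 11, 4, 2]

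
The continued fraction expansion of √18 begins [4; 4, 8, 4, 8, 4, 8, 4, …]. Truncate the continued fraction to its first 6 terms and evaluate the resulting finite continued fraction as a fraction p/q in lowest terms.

a_0 = 4: 4/1
a_1 = 4: 17/4
a_2 = 8: 140/33
a_3 = 4: 577/136
a_4 = 8: 4756/1121
a_5 = 4: 19601/4620

19601/4620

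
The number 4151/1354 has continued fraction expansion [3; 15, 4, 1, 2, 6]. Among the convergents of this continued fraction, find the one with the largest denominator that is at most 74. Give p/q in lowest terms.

187/61

a_0 = 3: 3/1  (≤ bound)
a_1 = 15: 46/15  (≤ bound)
a_2 = 4: 187/61  (≤ bound)
a_3 = 1: 233/76  (> 74, stop)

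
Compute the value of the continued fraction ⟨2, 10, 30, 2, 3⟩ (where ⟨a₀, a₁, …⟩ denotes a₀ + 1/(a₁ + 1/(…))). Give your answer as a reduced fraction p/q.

a_0 = 2: 2/1
a_1 = 10: 21/10
a_2 = 30: 632/301
a_3 = 2: 1285/612
a_4 = 3: 4487/2137

4487/2137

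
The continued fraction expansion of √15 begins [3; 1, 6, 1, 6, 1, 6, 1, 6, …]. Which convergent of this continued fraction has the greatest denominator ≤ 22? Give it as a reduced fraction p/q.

a_0 = 3: 3/1  (≤ bound)
a_1 = 1: 4/1  (≤ bound)
a_2 = 6: 27/7  (≤ bound)
a_3 = 1: 31/8  (≤ bound)
a_4 = 6: 213/55  (> 22, stop)

31/8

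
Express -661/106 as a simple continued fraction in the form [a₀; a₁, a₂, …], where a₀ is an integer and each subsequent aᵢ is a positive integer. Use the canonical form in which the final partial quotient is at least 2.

[-7; 1, 3, 4, 6]

-661 ÷ 106 → quotient -7, remainder 81
106 ÷ 81 → quotient 1, remainder 25
81 ÷ 25 → quotient 3, remainder 6
25 ÷ 6 → quotient 4, remainder 1
6 ÷ 1 → quotient 6, remainder 0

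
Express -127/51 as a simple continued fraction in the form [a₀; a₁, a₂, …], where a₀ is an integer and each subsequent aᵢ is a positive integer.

[-3; 1, 1, 25]

-127 = -3·51 + 26, so a_0 = -3
51 = 1·26 + 25, so a_1 = 1
26 = 1·25 + 1, so a_2 = 1
25 = 25·1 + 0, so a_3 = 25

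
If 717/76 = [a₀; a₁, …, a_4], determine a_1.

2

717 = 9·76 + 33, so a_0 = 9
76 = 2·33 + 10, so a_1 = 2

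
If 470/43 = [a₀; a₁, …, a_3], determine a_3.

Run the Euclidean algorithm, recording each quotient:
470 ÷ 43 → quotient 10, remainder 40
43 ÷ 40 → quotient 1, remainder 3
40 ÷ 3 → quotient 13, remainder 1
3 ÷ 1 → quotient 3, remainder 0

3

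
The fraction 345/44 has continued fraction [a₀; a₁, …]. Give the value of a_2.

5

345 = 7·44 + 37, so a_0 = 7
44 = 1·37 + 7, so a_1 = 1
37 = 5·7 + 2, so a_2 = 5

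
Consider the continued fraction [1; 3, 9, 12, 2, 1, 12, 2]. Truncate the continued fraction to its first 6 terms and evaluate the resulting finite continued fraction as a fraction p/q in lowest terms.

1381/1045

a_0 = 1: 1/1
a_1 = 3: 4/3
a_2 = 9: 37/28
a_3 = 12: 448/339
a_4 = 2: 933/706
a_5 = 1: 1381/1045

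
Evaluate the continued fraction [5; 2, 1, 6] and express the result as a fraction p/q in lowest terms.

Work from the innermost term outward:
Start with 6.
1 + 1/(6/1) = 1 + 1/6 = 7/6
2 + 1/(7/6) = 2 + 6/7 = 20/7
5 + 1/(20/7) = 5 + 7/20 = 107/20

107/20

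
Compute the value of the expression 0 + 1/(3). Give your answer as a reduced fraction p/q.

1/3

a_0 = 0: 0/1
a_1 = 3: 1/3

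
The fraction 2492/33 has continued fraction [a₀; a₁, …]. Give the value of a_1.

1

2492 = 75·33 + 17, so a_0 = 75
33 = 1·17 + 16, so a_1 = 1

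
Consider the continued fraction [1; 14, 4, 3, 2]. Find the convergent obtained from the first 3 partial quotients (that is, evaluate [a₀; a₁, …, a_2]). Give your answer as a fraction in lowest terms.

Collapse the nested fraction from the inside out:
Start with 4.
14 + 1/(4/1) = 14 + 1/4 = 57/4
1 + 1/(57/4) = 1 + 4/57 = 61/57

61/57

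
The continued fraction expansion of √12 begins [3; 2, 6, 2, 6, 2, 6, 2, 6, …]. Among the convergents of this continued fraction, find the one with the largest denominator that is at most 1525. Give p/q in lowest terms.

1351/390

a_0 = 3: 3/1  (≤ bound)
a_1 = 2: 7/2  (≤ bound)
a_2 = 6: 45/13  (≤ bound)
a_3 = 2: 97/28  (≤ bound)
a_4 = 6: 627/181  (≤ bound)
a_5 = 2: 1351/390  (≤ bound)
a_6 = 6: 8733/2521  (> 1525, stop)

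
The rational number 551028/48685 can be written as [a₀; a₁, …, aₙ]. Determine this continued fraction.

551028 = 11·48685 + 15493, so a_0 = 11
48685 = 3·15493 + 2206, so a_1 = 3
15493 = 7·2206 + 51, so a_2 = 7
2206 = 43·51 + 13, so a_3 = 43
51 = 3·13 + 12, so a_4 = 3
13 = 1·12 + 1, so a_5 = 1
12 = 12·1 + 0, so a_6 = 12

[11; 3, 7, 43, 3, 1, 12]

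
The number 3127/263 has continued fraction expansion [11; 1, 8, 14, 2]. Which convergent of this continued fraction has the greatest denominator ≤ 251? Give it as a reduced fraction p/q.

1510/127

List convergents until the denominator exceeds the bound:
a_0 = 11: 11/1  (≤ bound)
a_1 = 1: 12/1  (≤ bound)
a_2 = 8: 107/9  (≤ bound)
a_3 = 14: 1510/127  (≤ bound)
a_4 = 2: 3127/263  (> 251, stop)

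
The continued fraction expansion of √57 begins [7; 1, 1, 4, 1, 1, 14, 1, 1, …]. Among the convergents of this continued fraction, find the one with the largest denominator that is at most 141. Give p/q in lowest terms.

151/20

List convergents until the denominator exceeds the bound:
a_0 = 7: 7/1  (≤ bound)
a_1 = 1: 8/1  (≤ bound)
a_2 = 1: 15/2  (≤ bound)
a_3 = 4: 68/9  (≤ bound)
a_4 = 1: 83/11  (≤ bound)
a_5 = 1: 151/20  (≤ bound)
a_6 = 14: 2197/291  (> 141, stop)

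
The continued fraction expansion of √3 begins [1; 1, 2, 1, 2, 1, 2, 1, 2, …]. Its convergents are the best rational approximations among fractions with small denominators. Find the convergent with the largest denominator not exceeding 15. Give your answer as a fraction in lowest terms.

List convergents until the denominator exceeds the bound:
a_0 = 1: 1/1  (≤ bound)
a_1 = 1: 2/1  (≤ bound)
a_2 = 2: 5/3  (≤ bound)
a_3 = 1: 7/4  (≤ bound)
a_4 = 2: 19/11  (≤ bound)
a_5 = 1: 26/15  (≤ bound)
a_6 = 2: 71/41  (> 15, stop)

26/15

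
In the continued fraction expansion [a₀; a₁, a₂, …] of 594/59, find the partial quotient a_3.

3

Repeatedly divide and take the remainder:
⌊594/59⌋ = 10, remainder 4
⌊59/4⌋ = 14, remainder 3
⌊4/3⌋ = 1, remainder 1
⌊3/1⌋ = 3, remainder 0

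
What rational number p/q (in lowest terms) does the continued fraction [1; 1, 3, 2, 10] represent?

Compute successive convergents:
a_0 = 1: 1/1
a_1 = 1: 2/1
a_2 = 3: 7/4
a_3 = 2: 16/9
a_4 = 10: 167/94

167/94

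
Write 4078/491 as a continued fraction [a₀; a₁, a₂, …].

4078 ÷ 491 → quotient 8, remainder 150
491 ÷ 150 → quotient 3, remainder 41
150 ÷ 41 → quotient 3, remainder 27
41 ÷ 27 → quotient 1, remainder 14
27 ÷ 14 → quotient 1, remainder 13
14 ÷ 13 → quotient 1, remainder 1
13 ÷ 1 → quotient 13, remainder 0

[8; 3, 3, 1, 1, 1, 13]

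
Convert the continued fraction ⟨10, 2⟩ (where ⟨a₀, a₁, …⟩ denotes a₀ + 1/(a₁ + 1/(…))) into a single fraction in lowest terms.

21/2

Compute successive convergents:
a_0 = 10: 10/1
a_1 = 2: 21/2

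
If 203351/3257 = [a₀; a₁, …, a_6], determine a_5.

⌊203351/3257⌋ = 62, remainder 1417
⌊3257/1417⌋ = 2, remainder 423
⌊1417/423⌋ = 3, remainder 148
⌊423/148⌋ = 2, remainder 127
⌊148/127⌋ = 1, remainder 21
⌊127/21⌋ = 6, remainder 1

6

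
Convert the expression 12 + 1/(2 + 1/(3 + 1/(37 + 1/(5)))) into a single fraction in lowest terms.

Starting at the tail and folding back:
Start with 5.
37 + 1/(5/1) = 37 + 1/5 = 186/5
3 + 1/(186/5) = 3 + 5/186 = 563/186
2 + 1/(563/186) = 2 + 186/563 = 1312/563
12 + 1/(1312/563) = 12 + 563/1312 = 16307/1312

16307/1312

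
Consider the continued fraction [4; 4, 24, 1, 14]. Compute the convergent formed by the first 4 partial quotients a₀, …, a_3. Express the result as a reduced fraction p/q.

429/101

Start with 1.
24 + 1/(1/1) = 24 + 1/1 = 25/1
4 + 1/(25/1) = 4 + 1/25 = 101/25
4 + 1/(101/25) = 4 + 25/101 = 429/101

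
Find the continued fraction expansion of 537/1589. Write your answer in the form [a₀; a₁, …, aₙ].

[0; 2, 1, 23, 2, 2, 4]

537 ÷ 1589 → quotient 0, remainder 537
1589 ÷ 537 → quotient 2, remainder 515
537 ÷ 515 → quotient 1, remainder 22
515 ÷ 22 → quotient 23, remainder 9
22 ÷ 9 → quotient 2, remainder 4
9 ÷ 4 → quotient 2, remainder 1
4 ÷ 1 → quotient 4, remainder 0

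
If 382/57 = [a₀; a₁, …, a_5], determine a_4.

1

382 ÷ 57 → quotient 6, remainder 40
57 ÷ 40 → quotient 1, remainder 17
40 ÷ 17 → quotient 2, remainder 6
17 ÷ 6 → quotient 2, remainder 5
6 ÷ 5 → quotient 1, remainder 1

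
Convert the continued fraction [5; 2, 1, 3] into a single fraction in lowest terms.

Starting at the tail and folding back:
Start with 3.
1 + 1/(3/1) = 1 + 1/3 = 4/3
2 + 1/(4/3) = 2 + 3/4 = 11/4
5 + 1/(11/4) = 5 + 4/11 = 59/11

59/11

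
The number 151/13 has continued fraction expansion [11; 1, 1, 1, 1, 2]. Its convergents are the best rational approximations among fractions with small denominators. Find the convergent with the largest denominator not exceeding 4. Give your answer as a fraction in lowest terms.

35/3

List convergents until the denominator exceeds the bound:
a_0 = 11: 11/1  (≤ bound)
a_1 = 1: 12/1  (≤ bound)
a_2 = 1: 23/2  (≤ bound)
a_3 = 1: 35/3  (≤ bound)
a_4 = 1: 58/5  (> 4, stop)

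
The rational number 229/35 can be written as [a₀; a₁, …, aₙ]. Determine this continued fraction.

⌊229/35⌋ = 6, remainder 19
⌊35/19⌋ = 1, remainder 16
⌊19/16⌋ = 1, remainder 3
⌊16/3⌋ = 5, remainder 1
⌊3/1⌋ = 3, remainder 0

[6; 1, 1, 5, 3]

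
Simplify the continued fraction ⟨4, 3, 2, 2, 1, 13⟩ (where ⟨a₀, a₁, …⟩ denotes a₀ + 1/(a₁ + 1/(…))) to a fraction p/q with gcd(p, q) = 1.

Work from the innermost term outward:
Start with 13.
1 + 1/(13/1) = 1 + 1/13 = 14/13
2 + 1/(14/13) = 2 + 13/14 = 41/14
2 + 1/(41/14) = 2 + 14/41 = 96/41
3 + 1/(96/41) = 3 + 41/96 = 329/96
4 + 1/(329/96) = 4 + 96/329 = 1412/329

1412/329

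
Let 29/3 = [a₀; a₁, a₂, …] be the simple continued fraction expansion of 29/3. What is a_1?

1

⌊29/3⌋ = 9, remainder 2
⌊3/2⌋ = 1, remainder 1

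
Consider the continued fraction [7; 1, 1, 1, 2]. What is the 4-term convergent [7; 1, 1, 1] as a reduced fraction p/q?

23/3

Starting at the tail and folding back:
Start with 1.
1 + 1/(1/1) = 1 + 1/1 = 2/1
1 + 1/(2/1) = 1 + 1/2 = 3/2
7 + 1/(3/2) = 7 + 2/3 = 23/3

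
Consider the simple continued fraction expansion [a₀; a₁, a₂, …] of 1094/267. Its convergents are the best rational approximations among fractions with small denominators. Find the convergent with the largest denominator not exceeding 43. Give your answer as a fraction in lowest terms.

168/41

a_0 = 4: 4/1  (≤ bound)
a_1 = 10: 41/10  (≤ bound)
a_2 = 3: 127/31  (≤ bound)
a_3 = 1: 168/41  (≤ bound)
a_4 = 2: 463/113  (> 43, stop)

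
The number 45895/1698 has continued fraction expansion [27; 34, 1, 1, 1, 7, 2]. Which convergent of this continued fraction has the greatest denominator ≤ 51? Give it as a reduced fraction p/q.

946/35

List convergents until the denominator exceeds the bound:
a_0 = 27: 27/1  (≤ bound)
a_1 = 34: 919/34  (≤ bound)
a_2 = 1: 946/35  (≤ bound)
a_3 = 1: 1865/69  (> 51, stop)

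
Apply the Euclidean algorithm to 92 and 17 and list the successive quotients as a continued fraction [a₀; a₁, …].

⌊92/17⌋ = 5, remainder 7
⌊17/7⌋ = 2, remainder 3
⌊7/3⌋ = 2, remainder 1
⌊3/1⌋ = 3, remainder 0

[5; 2, 2, 3]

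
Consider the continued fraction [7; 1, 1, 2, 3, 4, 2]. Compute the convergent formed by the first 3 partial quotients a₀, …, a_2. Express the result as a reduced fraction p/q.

15/2

a_0 = 7: 7/1
a_1 = 1: 8/1
a_2 = 1: 15/2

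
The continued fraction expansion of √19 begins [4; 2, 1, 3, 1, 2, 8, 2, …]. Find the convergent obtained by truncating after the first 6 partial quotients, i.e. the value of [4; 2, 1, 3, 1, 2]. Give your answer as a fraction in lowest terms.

Collapse the nested fraction from the inside out:
Start with 2.
1 + 1/(2/1) = 1 + 1/2 = 3/2
3 + 1/(3/2) = 3 + 2/3 = 11/3
1 + 1/(11/3) = 1 + 3/11 = 14/11
2 + 1/(14/11) = 2 + 11/14 = 39/14
4 + 1/(39/14) = 4 + 14/39 = 170/39

170/39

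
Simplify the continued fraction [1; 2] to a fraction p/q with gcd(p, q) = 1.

Build up convergents one term at a time:
a_0 = 1: 1/1
a_1 = 2: 3/2

3/2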